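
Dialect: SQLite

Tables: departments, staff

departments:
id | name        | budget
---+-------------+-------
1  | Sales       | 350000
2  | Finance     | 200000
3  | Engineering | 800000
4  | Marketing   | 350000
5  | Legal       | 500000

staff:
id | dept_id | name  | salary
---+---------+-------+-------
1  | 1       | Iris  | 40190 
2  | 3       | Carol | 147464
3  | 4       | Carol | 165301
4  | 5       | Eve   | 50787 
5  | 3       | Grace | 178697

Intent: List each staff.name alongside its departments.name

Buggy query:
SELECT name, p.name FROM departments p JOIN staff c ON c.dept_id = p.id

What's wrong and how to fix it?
Bug: Both tables have a 'name' column; the unqualified reference is ambiguous

Fix: Prefix ambiguous columns with the table alias

Corrected query:
SELECT c.name, p.name FROM departments p JOIN staff c ON c.dept_id = p.id

Result:
name  | name       
------+------------
Iris  | Sales      
Carol | Engineering
Carol | Marketing  
Eve   | Legal      
Grace | Engineering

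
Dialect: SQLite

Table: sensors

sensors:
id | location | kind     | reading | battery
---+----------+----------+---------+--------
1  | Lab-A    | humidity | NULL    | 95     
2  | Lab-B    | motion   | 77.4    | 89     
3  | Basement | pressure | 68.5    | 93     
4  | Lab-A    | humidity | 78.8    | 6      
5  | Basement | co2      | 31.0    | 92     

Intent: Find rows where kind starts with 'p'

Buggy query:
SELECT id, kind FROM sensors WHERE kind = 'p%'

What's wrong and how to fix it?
Bug: Wildcards only work with LIKE; '=' treats '%' as a literal character

Fix: Replace '=' with LIKE so 'p%' is treated as a pattern

Corrected query:
SELECT id, kind FROM sensors WHERE kind LIKE 'p%'

Result:
id | kind    
---+---------
3  | pressure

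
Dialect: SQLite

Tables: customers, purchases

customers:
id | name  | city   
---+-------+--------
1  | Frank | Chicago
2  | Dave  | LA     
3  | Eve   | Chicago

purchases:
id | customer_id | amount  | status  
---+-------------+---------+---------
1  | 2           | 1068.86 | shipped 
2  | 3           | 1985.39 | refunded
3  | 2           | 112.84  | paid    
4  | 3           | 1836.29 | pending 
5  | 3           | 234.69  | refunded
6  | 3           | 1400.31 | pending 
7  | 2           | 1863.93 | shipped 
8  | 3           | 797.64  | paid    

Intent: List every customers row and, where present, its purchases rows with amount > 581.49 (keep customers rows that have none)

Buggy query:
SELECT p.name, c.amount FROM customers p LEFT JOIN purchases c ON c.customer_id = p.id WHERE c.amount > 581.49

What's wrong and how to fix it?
Bug: Filtering c.amount in WHERE discards the NULL rows produced by LEFT JOIN, turning it into an inner join

Fix: Put 'c.amount > 581.49' in the JOIN's ON clause instead of WHERE

Corrected query:
SELECT p.name, c.amount FROM customers p LEFT JOIN purchases c ON c.customer_id = p.id AND c.amount > 581.49

Result:
name  | amount 
------+--------
Frank | NULL   
Dave  | 1068.86
Dave  | 1863.93
Eve   | 797.64 
Eve   | 1400.31
Eve   | 1836.29
Eve   | 1985.39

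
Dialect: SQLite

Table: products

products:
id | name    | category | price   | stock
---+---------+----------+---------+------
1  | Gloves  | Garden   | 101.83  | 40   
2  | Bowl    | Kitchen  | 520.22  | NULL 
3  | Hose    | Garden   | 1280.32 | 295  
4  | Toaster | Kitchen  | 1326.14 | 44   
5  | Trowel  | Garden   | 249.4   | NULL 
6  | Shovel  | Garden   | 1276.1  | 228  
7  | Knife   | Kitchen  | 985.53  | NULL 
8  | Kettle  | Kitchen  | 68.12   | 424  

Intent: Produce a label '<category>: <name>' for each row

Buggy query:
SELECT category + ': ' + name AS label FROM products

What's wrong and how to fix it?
Bug: '+' is numeric addition; on text columns SQLite converts them to 0 instead of concatenating

Fix: Replace + with || to concatenate text

Corrected query:
SELECT category || ': ' || name AS label FROM products

Result:
label           
----------------
Garden: Gloves  
Kitchen: Bowl   
Garden: Hose    
Kitchen: Toaster
Garden: Trowel  
Garden: Shovel  
Kitchen: Knife  
Kitchen: Kettle 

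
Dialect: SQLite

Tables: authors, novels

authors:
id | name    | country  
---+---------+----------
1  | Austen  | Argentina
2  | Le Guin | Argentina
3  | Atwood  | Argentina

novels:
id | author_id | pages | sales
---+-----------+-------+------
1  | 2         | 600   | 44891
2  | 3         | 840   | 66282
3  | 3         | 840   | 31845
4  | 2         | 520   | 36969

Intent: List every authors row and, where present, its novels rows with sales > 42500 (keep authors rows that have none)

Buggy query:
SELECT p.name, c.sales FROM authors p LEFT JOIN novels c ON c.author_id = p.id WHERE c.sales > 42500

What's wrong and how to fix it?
Bug: A WHERE condition on the right-hand table after LEFT JOIN drops unmatched parents

Fix: Move the right-table condition into the ON clause so unmatched parents are kept

Corrected query:
SELECT p.name, c.sales FROM authors p LEFT JOIN novels c ON c.author_id = p.id AND c.sales > 42500

Result:
name    | sales
--------+------
Austen  | NULL 
Le Guin | 44891
Atwood  | 66282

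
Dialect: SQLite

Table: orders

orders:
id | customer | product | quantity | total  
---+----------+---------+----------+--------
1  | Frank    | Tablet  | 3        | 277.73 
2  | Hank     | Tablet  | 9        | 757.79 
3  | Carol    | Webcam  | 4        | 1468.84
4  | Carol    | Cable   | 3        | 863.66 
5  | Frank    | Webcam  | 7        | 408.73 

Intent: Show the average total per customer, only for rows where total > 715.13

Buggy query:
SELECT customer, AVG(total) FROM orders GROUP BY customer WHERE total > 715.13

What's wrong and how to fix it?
Bug: WHERE cannot follow GROUP BY

Fix: Move the WHERE clause before GROUP BY

Corrected query:
SELECT customer, AVG(total) FROM orders WHERE total > 715.13 GROUP BY customer

Result:
customer | AVG(total)
---------+-----------
Carol    | 1166.25   
Hank     | 757.79    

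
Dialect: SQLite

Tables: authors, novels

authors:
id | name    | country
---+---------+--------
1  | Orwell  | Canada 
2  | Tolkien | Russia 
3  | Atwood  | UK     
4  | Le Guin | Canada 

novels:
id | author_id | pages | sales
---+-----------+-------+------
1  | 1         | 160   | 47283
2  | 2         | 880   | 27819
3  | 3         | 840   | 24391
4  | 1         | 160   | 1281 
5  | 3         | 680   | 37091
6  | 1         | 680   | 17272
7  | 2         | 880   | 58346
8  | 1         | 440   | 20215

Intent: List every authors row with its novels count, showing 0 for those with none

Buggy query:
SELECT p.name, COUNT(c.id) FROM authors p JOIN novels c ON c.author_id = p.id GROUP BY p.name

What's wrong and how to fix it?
Bug: An inner join excludes parents with zero children

Fix: Switch to LEFT JOIN to retain unmatched parent rows

Corrected query:
SELECT p.name, COUNT(c.id) FROM authors p LEFT JOIN novels c ON c.author_id = p.id GROUP BY p.name

Result:
name    | COUNT(c.id)
--------+------------
Atwood  | 2          
Le Guin | 0          
Orwell  | 4          
Tolkien | 2          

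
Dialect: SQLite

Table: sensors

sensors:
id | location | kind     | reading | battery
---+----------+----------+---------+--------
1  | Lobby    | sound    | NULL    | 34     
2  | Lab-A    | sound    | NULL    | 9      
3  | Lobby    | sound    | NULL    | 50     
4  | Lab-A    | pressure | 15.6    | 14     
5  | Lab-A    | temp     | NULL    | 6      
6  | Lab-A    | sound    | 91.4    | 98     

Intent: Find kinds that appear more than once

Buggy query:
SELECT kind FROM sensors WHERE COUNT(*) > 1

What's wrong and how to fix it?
Bug: COUNT(*) is an aggregate and cannot be used in WHERE

Fix: GROUP BY kind, then filter groups with HAVING COUNT(*) > 1

Corrected query:
SELECT kind FROM sensors GROUP BY kind HAVING COUNT(*) > 1

Result:
kind 
-----
sound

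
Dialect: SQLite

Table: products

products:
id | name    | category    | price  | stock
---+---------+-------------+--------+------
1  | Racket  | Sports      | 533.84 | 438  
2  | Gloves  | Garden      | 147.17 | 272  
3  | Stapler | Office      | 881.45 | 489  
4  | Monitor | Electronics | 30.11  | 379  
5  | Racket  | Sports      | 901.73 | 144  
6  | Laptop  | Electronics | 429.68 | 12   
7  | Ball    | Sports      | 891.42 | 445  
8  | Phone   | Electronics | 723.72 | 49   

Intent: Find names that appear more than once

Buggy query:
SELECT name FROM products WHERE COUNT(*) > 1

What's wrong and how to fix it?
Bug: WHERE can't reference COUNT(*); aggregates are computed after WHERE

Fix: Group first, then use HAVING for the count condition

Corrected query:
SELECT name FROM products GROUP BY name HAVING COUNT(*) > 1

Result:
name  
------
Racket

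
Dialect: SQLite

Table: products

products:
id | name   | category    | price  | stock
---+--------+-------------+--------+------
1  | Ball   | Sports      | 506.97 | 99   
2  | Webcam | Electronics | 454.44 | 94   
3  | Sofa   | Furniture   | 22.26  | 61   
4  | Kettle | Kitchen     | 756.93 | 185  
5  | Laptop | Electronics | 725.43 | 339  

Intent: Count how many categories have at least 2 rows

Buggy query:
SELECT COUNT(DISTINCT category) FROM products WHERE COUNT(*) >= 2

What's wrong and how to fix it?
Bug: COUNT(*) cannot appear in WHERE; the per-group count doesn't exist yet

Fix: Group first with HAVING COUNT(*) >= 2, then COUNT the resulting groups

Corrected query:
SELECT COUNT(*) FROM (SELECT category FROM products GROUP BY category HAVING COUNT(*) >= 2)

Result:
COUNT(*)
--------
1       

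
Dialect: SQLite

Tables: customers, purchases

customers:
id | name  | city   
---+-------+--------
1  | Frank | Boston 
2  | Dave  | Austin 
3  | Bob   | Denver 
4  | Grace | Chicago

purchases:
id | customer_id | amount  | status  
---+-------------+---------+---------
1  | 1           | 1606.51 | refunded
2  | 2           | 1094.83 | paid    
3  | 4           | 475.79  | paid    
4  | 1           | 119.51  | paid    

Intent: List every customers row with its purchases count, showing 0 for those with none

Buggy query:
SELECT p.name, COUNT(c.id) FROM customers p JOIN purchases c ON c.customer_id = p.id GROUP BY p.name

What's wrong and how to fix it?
Bug: An inner join excludes parents with zero children

Fix: Use LEFT JOIN so parents without children still appear (COUNT(c.id) gives 0)

Corrected query:
SELECT p.name, COUNT(c.id) FROM customers p LEFT JOIN purchases c ON c.customer_id = p.id GROUP BY p.name

Result:
name  | COUNT(c.id)
------+------------
Bob   | 0          
Dave  | 1          
Frank | 2          
Grace | 1          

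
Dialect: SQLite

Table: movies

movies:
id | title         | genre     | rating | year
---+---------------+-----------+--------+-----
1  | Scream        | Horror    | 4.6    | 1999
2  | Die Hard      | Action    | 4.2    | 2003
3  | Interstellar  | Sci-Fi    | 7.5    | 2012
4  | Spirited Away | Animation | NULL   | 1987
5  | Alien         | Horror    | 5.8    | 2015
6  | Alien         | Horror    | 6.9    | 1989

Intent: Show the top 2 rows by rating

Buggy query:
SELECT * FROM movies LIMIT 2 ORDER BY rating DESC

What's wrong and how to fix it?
Bug: ORDER BY cannot follow LIMIT; LIMIT is the final clause

Fix: Sort with ORDER BY, then apply LIMIT

Corrected query:
SELECT * FROM movies ORDER BY rating DESC LIMIT 2

Result:
id | title        | genre  | rating | year
---+--------------+--------+--------+-----
3  | Interstellar | Sci-Fi | 7.5    | 2012
6  | Alien        | Horror | 6.9    | 1989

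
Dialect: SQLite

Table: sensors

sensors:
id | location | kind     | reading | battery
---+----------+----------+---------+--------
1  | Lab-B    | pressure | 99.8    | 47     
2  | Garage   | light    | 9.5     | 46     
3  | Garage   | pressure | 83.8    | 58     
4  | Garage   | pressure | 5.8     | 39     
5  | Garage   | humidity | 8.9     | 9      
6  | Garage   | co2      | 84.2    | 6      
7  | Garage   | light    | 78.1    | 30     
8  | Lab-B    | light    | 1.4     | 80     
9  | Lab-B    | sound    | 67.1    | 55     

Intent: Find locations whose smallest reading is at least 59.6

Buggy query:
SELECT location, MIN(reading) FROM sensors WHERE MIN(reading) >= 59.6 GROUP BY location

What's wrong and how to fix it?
Bug: Aggregates like MIN are computed per group after WHERE runs

Fix: Use HAVING for the per-group MIN condition

Corrected query:
SELECT location, MIN(reading) FROM sensors GROUP BY location HAVING MIN(reading) >= 59.6

Result:
(no rows)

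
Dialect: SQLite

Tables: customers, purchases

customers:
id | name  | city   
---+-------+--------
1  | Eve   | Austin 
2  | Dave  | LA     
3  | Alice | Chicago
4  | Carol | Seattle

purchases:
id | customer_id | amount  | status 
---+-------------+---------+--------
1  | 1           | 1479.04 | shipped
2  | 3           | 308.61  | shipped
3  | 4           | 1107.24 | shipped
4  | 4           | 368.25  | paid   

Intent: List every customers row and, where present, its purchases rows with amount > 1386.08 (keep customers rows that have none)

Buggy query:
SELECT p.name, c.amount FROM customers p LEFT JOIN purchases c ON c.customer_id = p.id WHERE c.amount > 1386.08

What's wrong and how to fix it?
Bug: Filtering c.amount in WHERE discards the NULL rows produced by LEFT JOIN, turning it into an inner join

Fix: Move the right-table condition into the ON clause so unmatched parents are kept

Corrected query:
SELECT p.name, c.amount FROM customers p LEFT JOIN purchases c ON c.customer_id = p.id AND c.amount > 1386.08

Result:
name  | amount 
------+--------
Eve   | 1479.04
Dave  | NULL   
Alice | NULL   
Carol | NULL   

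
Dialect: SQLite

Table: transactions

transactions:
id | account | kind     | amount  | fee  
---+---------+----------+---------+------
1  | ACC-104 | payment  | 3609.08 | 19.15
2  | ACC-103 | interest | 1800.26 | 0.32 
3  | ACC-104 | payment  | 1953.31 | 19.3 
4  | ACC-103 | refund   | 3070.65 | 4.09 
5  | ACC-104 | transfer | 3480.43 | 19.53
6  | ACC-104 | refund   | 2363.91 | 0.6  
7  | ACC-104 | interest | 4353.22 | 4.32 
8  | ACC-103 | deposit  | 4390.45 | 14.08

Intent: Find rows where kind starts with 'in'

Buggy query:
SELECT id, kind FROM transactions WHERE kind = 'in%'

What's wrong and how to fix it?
Bug: '=' compares the literal string including the % character; pattern matching needs LIKE

Fix: Replace '=' with LIKE so 'in%' is treated as a pattern

Corrected query:
SELECT id, kind FROM transactions WHERE kind LIKE 'in%'

Result:
id | kind    
---+---------
2  | interest
7  | interest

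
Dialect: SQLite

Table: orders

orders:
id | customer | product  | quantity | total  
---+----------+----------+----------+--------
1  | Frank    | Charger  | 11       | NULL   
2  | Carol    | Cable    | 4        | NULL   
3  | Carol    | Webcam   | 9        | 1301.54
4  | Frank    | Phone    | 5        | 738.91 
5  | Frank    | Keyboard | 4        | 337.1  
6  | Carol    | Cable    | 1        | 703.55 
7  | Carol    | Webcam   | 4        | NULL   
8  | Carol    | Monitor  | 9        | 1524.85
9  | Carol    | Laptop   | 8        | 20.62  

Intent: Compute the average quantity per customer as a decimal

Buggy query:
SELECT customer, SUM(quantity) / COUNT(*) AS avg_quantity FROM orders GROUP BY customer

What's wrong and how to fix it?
Bug: SUM(quantity) and COUNT(*) are both integers; the division truncates the fractional part

Fix: Multiply by 1.0 (or CAST to REAL) to force floating-point division

Corrected query:
SELECT customer, SUM(quantity) * 1.0 / COUNT(*) AS avg_quantity FROM orders GROUP BY customer

Result:
customer | avg_quantity
---------+-------------
Carol    | 5.833333    
Frank    | 6.666667    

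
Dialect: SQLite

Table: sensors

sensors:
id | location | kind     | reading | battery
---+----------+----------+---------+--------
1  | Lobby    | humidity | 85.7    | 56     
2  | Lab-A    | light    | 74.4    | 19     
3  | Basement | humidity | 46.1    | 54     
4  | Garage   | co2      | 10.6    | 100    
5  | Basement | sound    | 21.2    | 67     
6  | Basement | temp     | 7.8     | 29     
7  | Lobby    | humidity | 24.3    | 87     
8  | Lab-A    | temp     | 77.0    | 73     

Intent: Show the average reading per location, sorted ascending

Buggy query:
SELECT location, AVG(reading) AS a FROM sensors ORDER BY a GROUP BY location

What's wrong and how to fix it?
Bug: ORDER BY appears before GROUP BY; SQL clause order requires GROUP BY first

Fix: Move ORDER BY to the end, after GROUP BY

Corrected query:
SELECT location, AVG(reading) AS a FROM sensors GROUP BY location ORDER BY a

Result:
location | a        
---------+----------
Garage   | 10.6     
Basement | 25.033333
Lobby    | 55       
Lab-A    | 75.7     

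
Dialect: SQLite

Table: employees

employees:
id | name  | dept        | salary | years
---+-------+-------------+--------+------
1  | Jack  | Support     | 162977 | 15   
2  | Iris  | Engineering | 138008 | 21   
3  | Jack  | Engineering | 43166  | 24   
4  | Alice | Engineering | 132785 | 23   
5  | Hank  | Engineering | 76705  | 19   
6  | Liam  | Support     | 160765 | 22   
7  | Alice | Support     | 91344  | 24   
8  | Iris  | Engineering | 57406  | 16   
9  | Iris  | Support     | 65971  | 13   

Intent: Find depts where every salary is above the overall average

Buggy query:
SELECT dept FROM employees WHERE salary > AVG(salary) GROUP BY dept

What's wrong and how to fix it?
Bug: AVG() is an aggregate; it can't sit directly in WHERE

Fix: Compute the overall average in a scalar subquery and compare each group's MIN against it in HAVING

Corrected query:
SELECT dept FROM employees GROUP BY dept HAVING MIN(salary) > (SELECT AVG(salary) FROM employees)

Result:
(no rows)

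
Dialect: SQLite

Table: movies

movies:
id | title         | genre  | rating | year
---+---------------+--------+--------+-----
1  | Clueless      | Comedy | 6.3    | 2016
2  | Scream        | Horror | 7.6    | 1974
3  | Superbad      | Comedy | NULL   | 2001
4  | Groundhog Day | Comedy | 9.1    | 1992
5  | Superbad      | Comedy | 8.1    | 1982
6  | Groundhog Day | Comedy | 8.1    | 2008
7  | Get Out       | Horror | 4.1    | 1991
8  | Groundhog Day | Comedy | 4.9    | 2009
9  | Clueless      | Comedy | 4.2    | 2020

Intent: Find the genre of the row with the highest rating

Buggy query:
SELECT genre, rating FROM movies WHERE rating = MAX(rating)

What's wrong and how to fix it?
Bug: MAX(rating) is an aggregate and cannot be used directly in WHERE

Fix: Use a subquery: WHERE rating = (SELECT MAX(rating) FROM movies)

Corrected query:
SELECT genre, rating FROM movies WHERE rating = (SELECT MAX(rating) FROM movies)

Result:
genre  | rating
-------+-------
Comedy | 9.1   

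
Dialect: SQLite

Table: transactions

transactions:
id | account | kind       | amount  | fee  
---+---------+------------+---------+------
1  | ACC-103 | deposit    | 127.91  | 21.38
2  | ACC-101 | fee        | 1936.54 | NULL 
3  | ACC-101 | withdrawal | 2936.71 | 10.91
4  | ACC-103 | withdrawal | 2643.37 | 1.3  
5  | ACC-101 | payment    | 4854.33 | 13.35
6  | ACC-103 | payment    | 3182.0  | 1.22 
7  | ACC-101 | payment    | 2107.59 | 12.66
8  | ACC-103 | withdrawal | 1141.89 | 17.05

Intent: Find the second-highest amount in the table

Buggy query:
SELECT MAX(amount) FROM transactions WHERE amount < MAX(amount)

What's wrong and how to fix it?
Bug: MAX(amount) on the right of the comparison is an aggregate-in-WHERE error

Fix: Put the inner MAX in a scalar subquery

Corrected query:
SELECT MAX(amount) FROM transactions WHERE amount < (SELECT MAX(amount) FROM transactions)

Result:
MAX(amount)
-----------
3182       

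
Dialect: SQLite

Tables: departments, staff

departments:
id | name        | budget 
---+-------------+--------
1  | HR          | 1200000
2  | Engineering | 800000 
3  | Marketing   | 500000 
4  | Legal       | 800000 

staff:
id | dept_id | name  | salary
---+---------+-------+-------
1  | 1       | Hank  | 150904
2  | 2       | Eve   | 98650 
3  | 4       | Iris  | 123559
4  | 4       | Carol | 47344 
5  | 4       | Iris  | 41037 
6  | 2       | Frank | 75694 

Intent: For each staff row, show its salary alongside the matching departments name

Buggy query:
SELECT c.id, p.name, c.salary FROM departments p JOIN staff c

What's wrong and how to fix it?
Bug: JOIN with no ON clause produces a cartesian product; every staff row pairs with every departments row

Fix: Specify the join condition linking the foreign key to the parent id

Corrected query:
SELECT c.id, p.name, c.salary FROM departments p JOIN staff c ON c.dept_id = p.id

Result:
id | name        | salary
---+-------------+-------
1  | HR          | 150904
2  | Engineering | 98650 
3  | Legal       | 123559
4  | Legal       | 47344 
5  | Legal       | 41037 
6  | Engineering | 75694 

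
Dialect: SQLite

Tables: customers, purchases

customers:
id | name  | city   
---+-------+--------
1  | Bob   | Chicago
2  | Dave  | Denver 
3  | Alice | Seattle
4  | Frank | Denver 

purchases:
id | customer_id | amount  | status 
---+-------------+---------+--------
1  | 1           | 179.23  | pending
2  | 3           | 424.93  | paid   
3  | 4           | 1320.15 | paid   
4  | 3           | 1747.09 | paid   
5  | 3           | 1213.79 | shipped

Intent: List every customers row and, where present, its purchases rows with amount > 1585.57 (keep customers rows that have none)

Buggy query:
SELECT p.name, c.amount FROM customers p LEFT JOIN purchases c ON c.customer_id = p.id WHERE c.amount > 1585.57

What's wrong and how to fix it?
Bug: Filtering c.amount in WHERE discards the NULL rows produced by LEFT JOIN, turning it into an inner join

Fix: Put 'c.amount > 1585.57' in the JOIN's ON clause instead of WHERE

Corrected query:
SELECT p.name, c.amount FROM customers p LEFT JOIN purchases c ON c.customer_id = p.id AND c.amount > 1585.57

Result:
name  | amount 
------+--------
Bob   | NULL   
Dave  | NULL   
Alice | 1747.09
Frank | NULL   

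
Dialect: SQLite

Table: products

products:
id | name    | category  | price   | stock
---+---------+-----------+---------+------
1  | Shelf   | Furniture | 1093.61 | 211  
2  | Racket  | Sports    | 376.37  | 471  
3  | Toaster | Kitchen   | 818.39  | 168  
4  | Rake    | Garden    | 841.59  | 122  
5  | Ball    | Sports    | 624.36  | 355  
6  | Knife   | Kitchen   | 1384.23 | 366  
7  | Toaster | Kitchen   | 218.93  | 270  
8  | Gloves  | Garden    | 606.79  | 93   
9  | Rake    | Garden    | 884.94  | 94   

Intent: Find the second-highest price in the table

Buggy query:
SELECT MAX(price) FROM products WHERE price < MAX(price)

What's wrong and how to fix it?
Bug: MAX(price) on the right of the comparison is an aggregate-in-WHERE error

Fix: Compute the overall MAX in a subquery, then take MAX of rows below it

Corrected query:
SELECT MAX(price) FROM products WHERE price < (SELECT MAX(price) FROM products)

Result:
MAX(price)
----------
1093.61   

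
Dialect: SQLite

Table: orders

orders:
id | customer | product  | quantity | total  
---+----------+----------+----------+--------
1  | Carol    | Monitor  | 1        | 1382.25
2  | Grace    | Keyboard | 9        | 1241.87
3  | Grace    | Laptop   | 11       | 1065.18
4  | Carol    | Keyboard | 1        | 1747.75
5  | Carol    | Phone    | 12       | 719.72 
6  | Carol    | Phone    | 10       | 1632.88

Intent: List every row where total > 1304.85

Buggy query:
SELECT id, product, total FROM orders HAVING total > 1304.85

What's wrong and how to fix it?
Bug: This is a non-aggregate query (no GROUP BY, no aggregates), so in SQLite the HAVING clause is invalid here; a row-level condition belongs in WHERE

Fix: Use WHERE for row-level filtering

Corrected query:
SELECT id, product, total FROM orders WHERE total > 1304.85

Result:
id | product  | total  
---+----------+--------
1  | Monitor  | 1382.25
4  | Keyboard | 1747.75
6  | Phone    | 1632.88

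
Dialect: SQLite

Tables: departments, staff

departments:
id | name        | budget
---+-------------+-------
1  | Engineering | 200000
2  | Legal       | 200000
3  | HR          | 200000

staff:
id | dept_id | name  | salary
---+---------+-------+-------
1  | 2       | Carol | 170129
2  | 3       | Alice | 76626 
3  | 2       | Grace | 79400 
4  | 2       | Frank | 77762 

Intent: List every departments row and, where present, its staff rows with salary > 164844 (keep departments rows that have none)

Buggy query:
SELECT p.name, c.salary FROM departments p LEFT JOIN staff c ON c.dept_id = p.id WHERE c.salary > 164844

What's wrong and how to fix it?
Bug: Filtering c.salary in WHERE discards the NULL rows produced by LEFT JOIN, turning it into an inner join

Fix: Put 'c.salary > 164844' in the JOIN's ON clause instead of WHERE

Corrected query:
SELECT p.name, c.salary FROM departments p LEFT JOIN staff c ON c.dept_id = p.id AND c.salary > 164844

Result:
name        | salary
------------+-------
Engineering | NULL  
Legal       | 170129
HR          | NULL  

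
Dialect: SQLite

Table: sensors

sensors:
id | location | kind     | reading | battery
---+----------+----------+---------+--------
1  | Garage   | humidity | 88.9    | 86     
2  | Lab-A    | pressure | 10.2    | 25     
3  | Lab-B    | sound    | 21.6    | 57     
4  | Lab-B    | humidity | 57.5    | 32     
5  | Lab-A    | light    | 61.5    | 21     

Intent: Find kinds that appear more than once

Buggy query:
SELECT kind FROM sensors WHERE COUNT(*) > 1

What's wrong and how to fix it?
Bug: COUNT(*) is an aggregate and cannot be used in WHERE

Fix: Group first, then use HAVING for the count condition

Corrected query:
SELECT kind FROM sensors GROUP BY kind HAVING COUNT(*) > 1

Result:
kind    
--------
humidity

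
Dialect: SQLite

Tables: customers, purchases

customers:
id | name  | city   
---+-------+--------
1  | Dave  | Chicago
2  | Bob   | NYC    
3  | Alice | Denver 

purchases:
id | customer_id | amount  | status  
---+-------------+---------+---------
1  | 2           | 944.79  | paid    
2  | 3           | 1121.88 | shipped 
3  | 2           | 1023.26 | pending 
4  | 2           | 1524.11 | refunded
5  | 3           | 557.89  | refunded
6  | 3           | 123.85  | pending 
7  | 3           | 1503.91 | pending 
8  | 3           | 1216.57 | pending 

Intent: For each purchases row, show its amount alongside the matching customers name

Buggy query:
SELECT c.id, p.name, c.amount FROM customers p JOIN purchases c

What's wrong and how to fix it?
Bug: Missing join condition: each purchases row is matched to all customers rows instead of just its own

Fix: Add ON c.customer_id = p.id to the JOIN

Corrected query:
SELECT c.id, p.name, c.amount FROM customers p JOIN purchases c ON c.customer_id = p.id

Result:
id | name  | amount 
---+-------+--------
1  | Bob   | 944.79 
2  | Alice | 1121.88
3  | Bob   | 1023.26
4  | Bob   | 1524.11
5  | Alice | 557.89 
6  | Alice | 123.85 
7  | Alice | 1503.91
8  | Alice | 1216.57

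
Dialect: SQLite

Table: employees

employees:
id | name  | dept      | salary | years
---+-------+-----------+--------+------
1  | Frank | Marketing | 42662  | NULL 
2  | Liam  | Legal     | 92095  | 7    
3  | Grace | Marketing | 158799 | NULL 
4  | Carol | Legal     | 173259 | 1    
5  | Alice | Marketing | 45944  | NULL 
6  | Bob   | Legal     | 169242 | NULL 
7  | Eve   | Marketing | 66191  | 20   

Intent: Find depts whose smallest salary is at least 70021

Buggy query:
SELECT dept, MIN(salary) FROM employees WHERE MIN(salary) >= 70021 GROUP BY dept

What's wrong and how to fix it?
Bug: MIN() in WHERE is a misuse of aggregate

Fix: Replace WHERE with HAVING after the GROUP BY

Corrected query:
SELECT dept, MIN(salary) FROM employees GROUP BY dept HAVING MIN(salary) >= 70021

Result:
dept  | MIN(salary)
------+------------
Legal | 92095      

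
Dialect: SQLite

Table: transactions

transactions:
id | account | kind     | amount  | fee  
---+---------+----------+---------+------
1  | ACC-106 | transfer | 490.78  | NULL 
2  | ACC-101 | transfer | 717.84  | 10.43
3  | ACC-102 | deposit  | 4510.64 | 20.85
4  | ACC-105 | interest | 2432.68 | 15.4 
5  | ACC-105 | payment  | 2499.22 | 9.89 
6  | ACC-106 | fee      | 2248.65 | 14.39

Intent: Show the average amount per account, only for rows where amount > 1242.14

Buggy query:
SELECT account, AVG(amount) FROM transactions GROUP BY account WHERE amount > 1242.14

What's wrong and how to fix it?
Bug: Row-level WHERE must come before GROUP BY in the clause order

Fix: Move the WHERE clause before GROUP BY

Corrected query:
SELECT account, AVG(amount) FROM transactions WHERE amount > 1242.14 GROUP BY account

Result:
account | AVG(amount)
--------+------------
ACC-102 | 4510.64    
ACC-105 | 2465.95    
ACC-106 | 2248.65    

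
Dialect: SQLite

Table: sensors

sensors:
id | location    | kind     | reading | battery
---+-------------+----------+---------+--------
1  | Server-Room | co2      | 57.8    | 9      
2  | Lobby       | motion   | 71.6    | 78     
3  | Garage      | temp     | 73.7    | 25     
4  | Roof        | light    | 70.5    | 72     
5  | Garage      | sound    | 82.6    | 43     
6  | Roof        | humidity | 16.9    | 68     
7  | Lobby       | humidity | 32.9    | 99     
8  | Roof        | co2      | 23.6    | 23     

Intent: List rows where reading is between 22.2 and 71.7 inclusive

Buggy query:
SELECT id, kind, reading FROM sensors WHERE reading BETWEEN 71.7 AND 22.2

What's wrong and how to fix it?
Bug: The bounds are reversed; BETWEEN a AND b requires a <= b to match anything

Fix: Write BETWEEN 22.2 AND 71.7

Corrected query:
SELECT id, kind, reading FROM sensors WHERE reading BETWEEN 22.2 AND 71.7

Result:
id | kind     | reading
---+----------+--------
1  | co2      | 57.8   
2  | motion   | 71.6   
4  | light    | 70.5   
7  | humidity | 32.9   
8  | co2      | 23.6   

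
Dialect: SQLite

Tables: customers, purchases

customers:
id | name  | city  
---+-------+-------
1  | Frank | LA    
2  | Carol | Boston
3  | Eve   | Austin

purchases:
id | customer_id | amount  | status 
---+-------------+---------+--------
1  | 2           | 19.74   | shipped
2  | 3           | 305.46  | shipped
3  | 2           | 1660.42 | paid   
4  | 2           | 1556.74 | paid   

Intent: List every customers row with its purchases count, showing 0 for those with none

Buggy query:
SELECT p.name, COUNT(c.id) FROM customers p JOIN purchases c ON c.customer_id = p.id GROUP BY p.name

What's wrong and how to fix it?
Bug: INNER JOIN drops customers rows that have no matching purchases rows

Fix: Use LEFT JOIN so parents without children still appear (COUNT(c.id) gives 0)

Corrected query:
SELECT p.name, COUNT(c.id) FROM customers p LEFT JOIN purchases c ON c.customer_id = p.id GROUP BY p.name

Result:
name  | COUNT(c.id)
------+------------
Carol | 3          
Eve   | 1          
Frank | 0          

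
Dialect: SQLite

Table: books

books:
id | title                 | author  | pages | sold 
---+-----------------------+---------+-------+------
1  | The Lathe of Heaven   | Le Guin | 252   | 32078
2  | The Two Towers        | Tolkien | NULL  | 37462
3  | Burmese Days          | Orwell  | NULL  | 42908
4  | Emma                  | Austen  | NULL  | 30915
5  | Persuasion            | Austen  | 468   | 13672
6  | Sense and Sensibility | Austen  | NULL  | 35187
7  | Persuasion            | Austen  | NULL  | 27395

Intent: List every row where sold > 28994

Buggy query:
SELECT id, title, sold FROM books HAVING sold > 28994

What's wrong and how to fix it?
Bug: This is a non-aggregate query (no GROUP BY, no aggregates), so in SQLite the HAVING clause is invalid here; a row-level condition belongs in WHERE

Fix: Use WHERE for row-level filtering

Corrected query:
SELECT id, title, sold FROM books WHERE sold > 28994

Result:
id | title                 | sold 
---+-----------------------+------
1  | The Lathe of Heaven   | 32078
2  | The Two Towers        | 37462
3  | Burmese Days          | 42908
4  | Emma                  | 30915
6  | Sense and Sensibility | 35187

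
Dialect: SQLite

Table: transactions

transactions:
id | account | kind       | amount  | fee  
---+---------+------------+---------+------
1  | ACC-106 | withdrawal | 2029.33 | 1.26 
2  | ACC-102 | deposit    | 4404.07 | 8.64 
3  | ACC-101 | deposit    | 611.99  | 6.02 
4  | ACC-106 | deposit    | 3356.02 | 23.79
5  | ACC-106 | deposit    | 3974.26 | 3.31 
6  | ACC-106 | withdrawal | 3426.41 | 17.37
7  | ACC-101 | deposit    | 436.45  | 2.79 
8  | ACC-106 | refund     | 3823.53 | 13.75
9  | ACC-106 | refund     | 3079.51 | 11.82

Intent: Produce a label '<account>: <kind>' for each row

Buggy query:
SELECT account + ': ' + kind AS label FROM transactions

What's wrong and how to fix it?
Bug: '+' is numeric addition; on text columns SQLite converts them to 0 instead of concatenating

Fix: Replace + with || to concatenate text

Corrected query:
SELECT account || ': ' || kind AS label FROM transactions

Result:
label              
-------------------
ACC-106: withdrawal
ACC-102: deposit   
ACC-101: deposit   
ACC-106: deposit   
ACC-106: deposit   
ACC-106: withdrawal
ACC-101: deposit   
ACC-106: refund    
ACC-106: refund    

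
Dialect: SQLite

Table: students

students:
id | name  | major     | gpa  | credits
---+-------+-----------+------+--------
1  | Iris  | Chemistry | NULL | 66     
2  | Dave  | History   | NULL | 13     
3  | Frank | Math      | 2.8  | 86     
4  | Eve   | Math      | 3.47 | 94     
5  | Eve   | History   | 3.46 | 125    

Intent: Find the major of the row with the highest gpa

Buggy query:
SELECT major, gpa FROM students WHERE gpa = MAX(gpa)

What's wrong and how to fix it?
Bug: WHERE is evaluated per row; an aggregate over the whole table isn't defined there

Fix: Wrap MAX in a scalar subquery so WHERE compares against a single value

Corrected query:
SELECT major, gpa FROM students WHERE gpa = (SELECT MAX(gpa) FROM students)

Result:
major | gpa 
------+-----
Math  | 3.47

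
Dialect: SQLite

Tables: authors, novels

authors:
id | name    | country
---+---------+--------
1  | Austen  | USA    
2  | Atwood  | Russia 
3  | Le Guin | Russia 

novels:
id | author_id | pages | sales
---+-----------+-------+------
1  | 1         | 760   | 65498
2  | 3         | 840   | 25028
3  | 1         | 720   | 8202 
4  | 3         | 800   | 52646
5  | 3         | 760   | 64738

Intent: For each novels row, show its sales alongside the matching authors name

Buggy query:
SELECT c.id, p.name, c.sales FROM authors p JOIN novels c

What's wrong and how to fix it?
Bug: JOIN with no ON clause produces a cartesian product; every novels row pairs with every authors row

Fix: Add ON c.author_id = p.id to the JOIN

Corrected query:
SELECT c.id, p.name, c.sales FROM authors p JOIN novels c ON c.author_id = p.id

Result:
id | name    | sales
---+---------+------
1  | Austen  | 65498
2  | Le Guin | 25028
3  | Austen  | 8202 
4  | Le Guin | 52646
5  | Le Guin | 64738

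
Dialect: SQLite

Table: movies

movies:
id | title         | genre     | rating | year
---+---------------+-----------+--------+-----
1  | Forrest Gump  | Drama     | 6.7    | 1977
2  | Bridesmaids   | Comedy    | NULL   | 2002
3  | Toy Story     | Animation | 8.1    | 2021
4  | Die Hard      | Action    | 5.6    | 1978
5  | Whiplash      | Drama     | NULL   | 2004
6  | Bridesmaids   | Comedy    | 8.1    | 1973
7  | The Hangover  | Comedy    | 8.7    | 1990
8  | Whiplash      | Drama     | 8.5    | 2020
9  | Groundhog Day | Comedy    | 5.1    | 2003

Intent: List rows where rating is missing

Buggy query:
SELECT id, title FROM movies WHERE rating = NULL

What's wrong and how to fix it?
Bug: Comparing to NULL with '=' never matches; NULL = NULL is unknown, not true

Fix: Replace '= NULL' with 'IS NULL'

Corrected query:
SELECT id, title FROM movies WHERE rating IS NULL

Result:
id | title      
---+------------
2  | Bridesmaids
5  | Whiplash   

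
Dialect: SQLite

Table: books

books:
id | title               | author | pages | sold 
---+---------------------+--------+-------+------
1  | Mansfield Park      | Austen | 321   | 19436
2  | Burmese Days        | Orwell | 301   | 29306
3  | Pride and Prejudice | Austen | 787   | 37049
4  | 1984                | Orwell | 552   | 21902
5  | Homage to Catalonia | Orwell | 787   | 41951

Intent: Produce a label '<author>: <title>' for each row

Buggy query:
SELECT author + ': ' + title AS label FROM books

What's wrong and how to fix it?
Bug: SQLite uses || for string concatenation; + coerces text to numbers (yielding 0)

Fix: Use the || operator for string concatenation

Corrected query:
SELECT author || ': ' || title AS label FROM books

Result:
label                      
---------------------------
Austen: Mansfield Park     
Orwell: Burmese Days       
Austen: Pride and Prejudice
Orwell: 1984               
Orwell: Homage to Catalonia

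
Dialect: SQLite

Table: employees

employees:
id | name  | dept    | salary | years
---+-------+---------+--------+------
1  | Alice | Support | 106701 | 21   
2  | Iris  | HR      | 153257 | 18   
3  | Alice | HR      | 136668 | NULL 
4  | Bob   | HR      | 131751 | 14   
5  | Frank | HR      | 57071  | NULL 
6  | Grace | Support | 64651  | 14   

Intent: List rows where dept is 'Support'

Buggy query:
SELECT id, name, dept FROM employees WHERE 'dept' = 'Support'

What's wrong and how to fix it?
Bug: 'dept' in single quotes is a string literal, not the column; the comparison is literal-vs-literal and never true

Fix: Remove the quotes around the column name (or use double quotes for an identifier)

Corrected query:
SELECT id, name, dept FROM employees WHERE dept = 'Support'

Result:
id | name  | dept   
---+-------+--------
1  | Alice | Support
6  | Grace | Support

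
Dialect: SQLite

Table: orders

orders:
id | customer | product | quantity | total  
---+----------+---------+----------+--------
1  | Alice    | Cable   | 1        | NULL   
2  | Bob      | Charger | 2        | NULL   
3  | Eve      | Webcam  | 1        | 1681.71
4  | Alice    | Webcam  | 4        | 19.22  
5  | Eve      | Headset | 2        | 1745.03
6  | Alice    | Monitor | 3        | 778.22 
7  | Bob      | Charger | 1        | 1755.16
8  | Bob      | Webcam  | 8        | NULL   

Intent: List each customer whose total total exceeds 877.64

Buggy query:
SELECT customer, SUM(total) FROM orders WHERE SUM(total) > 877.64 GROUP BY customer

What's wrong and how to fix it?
Bug: SUM(total) is an aggregate, but WHERE filters rows before aggregation

Fix: Use HAVING (which filters groups after aggregation) instead of WHERE

Corrected query:
SELECT customer, SUM(total) FROM orders GROUP BY customer HAVING SUM(total) > 877.64

Result:
customer | SUM(total)
---------+-----------
Bob      | 1755.16   
Eve      | 3426.74   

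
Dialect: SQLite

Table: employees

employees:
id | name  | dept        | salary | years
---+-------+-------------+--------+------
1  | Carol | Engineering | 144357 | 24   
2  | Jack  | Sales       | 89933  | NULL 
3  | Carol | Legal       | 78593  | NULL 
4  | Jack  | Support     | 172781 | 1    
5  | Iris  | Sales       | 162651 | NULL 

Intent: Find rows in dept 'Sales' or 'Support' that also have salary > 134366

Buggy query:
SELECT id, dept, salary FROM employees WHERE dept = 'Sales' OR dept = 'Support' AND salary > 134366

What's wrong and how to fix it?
Bug: Without parentheses, AND is evaluated before OR, so the salary filter only applies to the 'Support' branch

Fix: Group the OR with parentheses (or use IN), then AND the threshold

Corrected query:
SELECT id, dept, salary FROM employees WHERE (dept = 'Sales' OR dept = 'Support') AND salary > 134366

Result:
id | dept    | salary
---+---------+-------
4  | Support | 172781
5  | Sales   | 162651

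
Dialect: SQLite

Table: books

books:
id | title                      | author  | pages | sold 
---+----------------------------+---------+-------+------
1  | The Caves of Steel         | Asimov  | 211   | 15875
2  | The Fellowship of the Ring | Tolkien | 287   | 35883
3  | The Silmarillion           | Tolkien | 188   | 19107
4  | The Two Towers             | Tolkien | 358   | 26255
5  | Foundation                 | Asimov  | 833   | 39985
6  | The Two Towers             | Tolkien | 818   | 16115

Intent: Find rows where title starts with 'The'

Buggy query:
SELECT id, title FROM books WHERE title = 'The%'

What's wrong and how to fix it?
Bug: '=' compares the literal string including the % character; pattern matching needs LIKE

Fix: Replace '=' with LIKE so 'The%' is treated as a pattern

Corrected query:
SELECT id, title FROM books WHERE title LIKE 'The%'

Result:
id | title                     
---+---------------------------
1  | The Caves of Steel        
2  | The Fellowship of the Ring
3  | The Silmarillion          
4  | The Two Towers            
6  | The Two Towers            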